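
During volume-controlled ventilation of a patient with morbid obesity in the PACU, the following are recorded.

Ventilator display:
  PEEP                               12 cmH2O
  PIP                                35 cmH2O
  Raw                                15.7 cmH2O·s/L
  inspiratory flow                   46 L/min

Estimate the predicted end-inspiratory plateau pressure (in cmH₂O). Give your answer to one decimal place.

Flow: 46 L/min ÷ 60 = 0.7667 L/s.
Pplat = PIP − Raw × flow = 35 − 15.7 × 0.7667 = 35 − 12.037 = 22.963 cmH2O.

23.0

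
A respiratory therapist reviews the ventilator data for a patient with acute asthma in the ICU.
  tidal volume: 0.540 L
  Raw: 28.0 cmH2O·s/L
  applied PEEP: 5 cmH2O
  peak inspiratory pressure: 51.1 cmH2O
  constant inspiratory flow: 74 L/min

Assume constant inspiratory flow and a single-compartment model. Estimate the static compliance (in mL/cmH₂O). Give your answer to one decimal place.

Flow: 74 L/min ÷ 60 = 1.2333 L/s.
Equation of motion (constant flow): PIP = Vt/C + R·V̇ + PEEP.
Vt/C = PIP − R·V̇ − PEEP = 51.1 − 28.0×1.2333 − 5 = 51.1 − 34.532 − 5 = 11.568 cmH2O.
C = Vt / 11.568 = 540 / 11.568 = 46.68 mL/cmH2O.

46.7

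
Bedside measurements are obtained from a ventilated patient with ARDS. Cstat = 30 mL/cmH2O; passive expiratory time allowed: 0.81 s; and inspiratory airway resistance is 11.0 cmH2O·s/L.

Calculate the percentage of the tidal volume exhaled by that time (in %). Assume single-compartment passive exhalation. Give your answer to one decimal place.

91.4

τ = R × C = 11.0 × 30 mL/cmH2O = 11.0 × 0.030 L/cmH2O = 0.33 s.
Passive exhalation: V(t)/V₀ = e^(−t/τ) = e^(−0.81/0.33) = 0.0859.
Fraction exhaled = 1 − 0.0859 = 0.9141 → 91.41%.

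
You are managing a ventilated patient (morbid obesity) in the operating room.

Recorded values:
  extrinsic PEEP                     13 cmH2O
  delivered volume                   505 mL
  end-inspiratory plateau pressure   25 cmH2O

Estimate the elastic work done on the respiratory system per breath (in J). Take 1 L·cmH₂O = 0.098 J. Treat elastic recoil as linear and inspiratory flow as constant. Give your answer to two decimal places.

0.30

Elastic work ≈ ½ × (Pplat − PEEP) × Vt = 0.5 × (25 − 13) × 0.505 L = 0.5 × 12.0 × 0.505 = 3.03 L·cmH2O.
× 0.098 J/(L·cmH2O) → 0.2969 J.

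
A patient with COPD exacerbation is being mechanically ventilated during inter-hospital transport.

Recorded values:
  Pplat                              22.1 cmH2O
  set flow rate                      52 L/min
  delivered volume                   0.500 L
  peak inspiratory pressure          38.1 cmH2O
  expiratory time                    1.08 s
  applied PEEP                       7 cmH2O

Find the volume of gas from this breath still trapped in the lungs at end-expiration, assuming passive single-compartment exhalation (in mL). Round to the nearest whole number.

Flow: 52 L/min ÷ 60 = 0.8667 L/s.
R = (PIP − Pplat)/V̇ = (38.1 − 22.1) / 0.8667 = 16.0/0.8667 = 18.461 cmH2O·s/L.
C = Vt/(Pplat − PEEP) = 500.0 / (22.1 − 7) = 500.0/15.1 = 33.113 mL/cmH2O.
τ = R × C = 18.461 × 0.03311 L/cmH2O = 0.6112 s.
Fraction remaining = e^(−Te/τ) = e^(−1.08/0.6112) = 0.1708.
Trapped volume = 500.0 × 0.1708 = 85.4 mL.

85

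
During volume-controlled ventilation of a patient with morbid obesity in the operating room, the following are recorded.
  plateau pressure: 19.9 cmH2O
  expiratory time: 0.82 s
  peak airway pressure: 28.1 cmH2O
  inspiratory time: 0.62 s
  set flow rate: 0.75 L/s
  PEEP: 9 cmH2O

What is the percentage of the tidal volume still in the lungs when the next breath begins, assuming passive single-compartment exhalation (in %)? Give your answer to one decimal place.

17.2

Vt = flow × Ti = 0.75 L/s × 0.62 s × 1000 mL/L = 465.0 mL.
R = (PIP − Pplat)/V̇ = (28.1 − 19.9) / 0.75 = 8.2/0.75 = 10.933 cmH2O·s/L.
C = Vt/(Pplat − PEEP) = 465.0 / (19.9 − 9) = 465.0/10.9 = 42.661 mL/cmH2O.
τ = R × C = 10.933 × 0.04266 L/cmH2O = 0.4664 s.
Fraction remaining at end-expiration = e^(−Te/τ) = e^(−0.82/0.4664) = 0.1724 → 17.24%.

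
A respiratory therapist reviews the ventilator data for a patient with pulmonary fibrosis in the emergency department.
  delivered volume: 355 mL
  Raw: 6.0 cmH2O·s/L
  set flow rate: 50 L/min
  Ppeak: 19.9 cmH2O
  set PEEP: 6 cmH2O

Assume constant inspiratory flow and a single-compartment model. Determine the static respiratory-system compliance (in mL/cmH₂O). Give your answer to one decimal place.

39.9

Flow: 50 L/min ÷ 60 = 0.8333 L/s.
Equation of motion (constant flow): PIP = Vt/C + R·V̇ + PEEP.
Vt/C = PIP − R·V̇ − PEEP = 19.9 − 6.0×0.8333 − 6 = 19.9 − 5.0 − 6 = 8.9 cmH2O.
C = Vt / 8.9 = 355 / 8.9 = 39.888 mL/cmH2O.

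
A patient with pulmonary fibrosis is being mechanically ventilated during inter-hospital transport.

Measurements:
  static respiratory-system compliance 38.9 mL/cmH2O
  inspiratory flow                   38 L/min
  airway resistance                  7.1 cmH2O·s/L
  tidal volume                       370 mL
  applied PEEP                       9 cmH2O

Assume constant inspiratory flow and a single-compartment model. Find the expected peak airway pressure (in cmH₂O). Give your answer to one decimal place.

23.0

Flow: 38 L/min ÷ 60 = 0.6333 L/s.
Equation of motion (constant flow): PIP = Vt/C + R·V̇ + PEEP.
PIP = 370/38.9 + 7.1×0.6333 + 9 = 9.512 + 4.496 + 9 = 23.008 cmH2O.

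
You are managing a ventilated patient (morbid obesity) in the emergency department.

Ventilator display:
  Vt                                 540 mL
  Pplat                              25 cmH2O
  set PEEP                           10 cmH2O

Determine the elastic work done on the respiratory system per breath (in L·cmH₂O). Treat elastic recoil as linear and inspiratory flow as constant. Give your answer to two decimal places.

Elastic work ≈ ½ × (Pplat − PEEP) × Vt = 0.5 × (25 − 10) × 0.540 L = 0.5 × 15.0 × 0.540 = 4.05 L·cmH2O.

4.05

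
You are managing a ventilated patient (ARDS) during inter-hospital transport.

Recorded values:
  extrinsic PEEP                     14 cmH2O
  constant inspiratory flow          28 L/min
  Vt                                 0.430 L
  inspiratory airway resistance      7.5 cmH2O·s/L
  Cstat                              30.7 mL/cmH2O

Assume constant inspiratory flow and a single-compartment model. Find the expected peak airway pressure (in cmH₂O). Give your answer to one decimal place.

31.5

Flow: 28 L/min ÷ 60 = 0.4667 L/s.
Equation of motion (constant flow): PIP = Vt/C + R·V̇ + PEEP.
PIP = 430/30.7 + 7.5×0.4667 + 14 = 14.007 + 3.5 + 14 = 31.507 cmH2O.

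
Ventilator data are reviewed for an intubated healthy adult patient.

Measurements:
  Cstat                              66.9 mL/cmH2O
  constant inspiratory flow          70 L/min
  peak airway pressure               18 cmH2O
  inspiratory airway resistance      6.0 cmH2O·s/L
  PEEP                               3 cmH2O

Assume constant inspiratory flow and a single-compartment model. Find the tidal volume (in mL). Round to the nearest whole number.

Flow: 70 L/min ÷ 60 = 1.1667 L/s.
Equation of motion (constant flow): PIP = Vt/C + R·V̇ + PEEP.
Vt/C = PIP − R·V̇ − PEEP = 18 − 7.0 − 3 = 8.0 cmH2O.
Vt = C × 8.0 = 66.9 × 8.0 = 535.2 mL.

535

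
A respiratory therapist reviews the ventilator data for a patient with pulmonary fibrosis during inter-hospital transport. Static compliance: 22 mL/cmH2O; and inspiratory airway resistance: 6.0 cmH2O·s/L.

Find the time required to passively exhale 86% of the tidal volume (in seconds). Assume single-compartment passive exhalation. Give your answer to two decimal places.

0.26

τ = R × C = 6.0 × 22 mL/cmH2O = 6.0 × 0.022 L/cmH2O = 0.132 s.
Exhaled fraction f = 1 − e^(−t/τ) → t = −τ·ln(1 − f) = −0.132·ln(0.14) = 0.2595 s.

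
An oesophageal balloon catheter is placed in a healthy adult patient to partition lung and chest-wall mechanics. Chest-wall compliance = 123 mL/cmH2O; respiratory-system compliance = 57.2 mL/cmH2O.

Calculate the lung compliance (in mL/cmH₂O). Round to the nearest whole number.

107

1/CL = 1/Crs − 1/Ccw.
1/CL = 1/57.2 − 1/123 = 0.009352.
CL = 106.93 mL/cmH2O.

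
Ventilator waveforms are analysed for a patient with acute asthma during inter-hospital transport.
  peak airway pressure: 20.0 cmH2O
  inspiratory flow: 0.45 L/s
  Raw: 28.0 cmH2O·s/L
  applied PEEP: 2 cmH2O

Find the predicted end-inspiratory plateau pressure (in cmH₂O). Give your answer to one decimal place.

7.4

Pplat = PIP − Raw × flow = 20.0 − 28.0 × 0.45 = 20.0 − 12.6 = 7.4 cmH2O.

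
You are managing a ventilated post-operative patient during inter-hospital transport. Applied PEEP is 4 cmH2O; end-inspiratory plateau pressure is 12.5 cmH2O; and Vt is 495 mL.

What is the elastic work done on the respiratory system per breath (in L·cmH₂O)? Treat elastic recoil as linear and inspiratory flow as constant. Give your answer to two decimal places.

2.10

Elastic work ≈ ½ × (Pplat − PEEP) × Vt = 0.5 × (12.5 − 4) × 0.495 L = 0.5 × 8.5 × 0.495 = 2.104 L·cmH2O.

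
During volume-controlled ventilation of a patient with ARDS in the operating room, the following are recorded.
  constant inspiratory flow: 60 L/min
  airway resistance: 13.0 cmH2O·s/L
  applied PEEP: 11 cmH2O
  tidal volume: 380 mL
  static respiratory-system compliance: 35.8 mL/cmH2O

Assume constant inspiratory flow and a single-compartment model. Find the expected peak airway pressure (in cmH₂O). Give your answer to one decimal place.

34.6

Flow: 60 L/min ÷ 60 = 1 L/s.
Equation of motion (constant flow): PIP = Vt/C + R·V̇ + PEEP.
PIP = 380/35.8 + 13.0×1 + 11 = 10.615 + 13.0 + 11 = 34.615 cmH2O.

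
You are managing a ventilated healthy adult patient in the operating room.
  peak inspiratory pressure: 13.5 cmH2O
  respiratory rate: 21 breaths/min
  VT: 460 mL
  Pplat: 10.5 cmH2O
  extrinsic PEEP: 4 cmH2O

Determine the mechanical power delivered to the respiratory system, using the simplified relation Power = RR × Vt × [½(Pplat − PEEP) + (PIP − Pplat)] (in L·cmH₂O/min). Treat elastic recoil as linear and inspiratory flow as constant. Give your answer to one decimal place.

Per-breath work = Vt × [½(Pplat−PEEP) + (PIP−Pplat)] = 0.460 × [0.5×6.5 + 3.0] = 0.460 × 6.25 = 2.875 L·cmH2O.
Power = 21 × 2.875 = 60.375 L·cmH2O/min.

60.4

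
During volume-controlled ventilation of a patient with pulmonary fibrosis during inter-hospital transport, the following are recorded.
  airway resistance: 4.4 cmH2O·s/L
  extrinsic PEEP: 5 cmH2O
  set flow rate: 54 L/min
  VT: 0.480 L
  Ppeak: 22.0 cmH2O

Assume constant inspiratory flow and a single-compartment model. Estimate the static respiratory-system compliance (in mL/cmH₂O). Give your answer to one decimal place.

36.8

Flow: 54 L/min ÷ 60 = 0.9 L/s.
Equation of motion (constant flow): PIP = Vt/C + R·V̇ + PEEP.
Vt/C = PIP − R·V̇ − PEEP = 22.0 − 4.4×0.9 − 5 = 22.0 − 3.96 − 5 = 13.04 cmH2O.
C = Vt / 13.04 = 480 / 13.04 = 36.81 mL/cmH2O.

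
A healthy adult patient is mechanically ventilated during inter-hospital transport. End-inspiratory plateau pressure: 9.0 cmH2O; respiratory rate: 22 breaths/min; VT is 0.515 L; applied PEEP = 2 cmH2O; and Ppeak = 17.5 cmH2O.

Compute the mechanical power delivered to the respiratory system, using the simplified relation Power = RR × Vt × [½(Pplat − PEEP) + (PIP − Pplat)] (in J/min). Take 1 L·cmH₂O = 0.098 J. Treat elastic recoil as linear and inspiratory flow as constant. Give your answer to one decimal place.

Per-breath work = Vt × [½(Pplat−PEEP) + (PIP−Pplat)] = 0.515 × [0.5×7.0 + 8.5] = 0.515 × 12.0 = 6.18 L·cmH2O.
Power = 22 × 6.18 = 135.96 L·cmH2O/min.
× 0.098 J/(L·cmH2O) → 13.324 J/min.

13.3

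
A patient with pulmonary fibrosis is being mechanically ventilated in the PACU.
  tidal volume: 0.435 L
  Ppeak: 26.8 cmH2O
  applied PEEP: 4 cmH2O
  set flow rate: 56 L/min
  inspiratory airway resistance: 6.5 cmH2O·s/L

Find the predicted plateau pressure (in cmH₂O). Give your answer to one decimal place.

Flow: 56 L/min ÷ 60 = 0.9333 L/s.
Pplat = PIP − Raw × flow = 26.8 − 6.5 × 0.9333 = 26.8 − 6.066 = 20.734 cmH2O.

20.7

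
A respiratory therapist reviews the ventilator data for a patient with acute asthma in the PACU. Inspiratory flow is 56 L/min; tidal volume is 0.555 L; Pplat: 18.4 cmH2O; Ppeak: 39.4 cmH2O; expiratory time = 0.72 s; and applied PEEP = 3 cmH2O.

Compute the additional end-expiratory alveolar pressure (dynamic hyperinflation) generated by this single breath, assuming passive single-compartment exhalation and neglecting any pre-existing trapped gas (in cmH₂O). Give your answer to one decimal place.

Flow: 56 L/min ÷ 60 = 0.9333 L/s.
R = (PIP − Pplat)/V̇ = (39.4 − 18.4) / 0.9333 = 21.0/0.9333 = 22.501 cmH2O·s/L.
C = Vt/(Pplat − PEEP) = 555.0 / (18.4 − 3) = 555.0/15.4 = 36.039 mL/cmH2O.
τ = R × C = 22.501 × 0.03604 L/cmH2O = 0.8109 s.
Fraction remaining = e^(−Te/τ) = e^(−0.72/0.8109) = 0.4115; trapped volume = 555.0 × 0.4115 = 228.38 mL.
Additional alveolar pressure from trapping ≈ V_trapped / C = 228.38 / 36.039 = 6.337 cmH2O.

6.3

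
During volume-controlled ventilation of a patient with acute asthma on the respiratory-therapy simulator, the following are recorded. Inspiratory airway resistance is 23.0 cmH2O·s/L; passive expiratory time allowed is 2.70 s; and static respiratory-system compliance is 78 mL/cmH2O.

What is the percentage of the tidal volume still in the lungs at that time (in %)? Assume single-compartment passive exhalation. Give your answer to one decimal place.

τ = R × C = 23.0 × 78 mL/cmH2O = 23.0 × 0.078 L/cmH2O = 1.794 s.
Passive exhalation: V(t)/V₀ = e^(−t/τ) = e^(−2.70/1.794) = 0.222.
Fraction remaining = 0.222 → 22.2%.

22.2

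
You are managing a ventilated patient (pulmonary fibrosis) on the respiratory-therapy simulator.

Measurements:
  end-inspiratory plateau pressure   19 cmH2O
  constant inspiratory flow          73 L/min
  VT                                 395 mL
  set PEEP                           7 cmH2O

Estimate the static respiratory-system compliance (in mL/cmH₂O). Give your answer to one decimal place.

32.9

Cstat = Vt / (Pplat − PEEP) = 395 / (19 − 7) = 395 / 12.0 = 32.917 mL/cmH2O.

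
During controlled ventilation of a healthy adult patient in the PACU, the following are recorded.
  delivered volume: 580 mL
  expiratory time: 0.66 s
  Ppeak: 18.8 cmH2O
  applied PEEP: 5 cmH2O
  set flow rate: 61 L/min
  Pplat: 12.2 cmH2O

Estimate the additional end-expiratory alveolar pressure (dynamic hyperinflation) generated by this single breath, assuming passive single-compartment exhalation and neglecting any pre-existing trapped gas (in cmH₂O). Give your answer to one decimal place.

2.0

Flow: 61 L/min ÷ 60 = 1.0167 L/s.
R = (PIP − Pplat)/V̇ = (18.8 − 12.2) / 1.0167 = 6.6/1.0167 = 6.492 cmH2O·s/L.
C = Vt/(Pplat − PEEP) = 580.0 / (12.2 − 5) = 580.0/7.2 = 80.556 mL/cmH2O.
τ = R × C = 6.492 × 0.08056 L/cmH2O = 0.523 s.
Fraction remaining = e^(−Te/τ) = e^(−0.66/0.523) = 0.2831; trapped volume = 580.0 × 0.2831 = 164.2 mL.
Additional alveolar pressure from trapping ≈ V_trapped / C = 164.2 / 80.556 = 2.038 cmH2O.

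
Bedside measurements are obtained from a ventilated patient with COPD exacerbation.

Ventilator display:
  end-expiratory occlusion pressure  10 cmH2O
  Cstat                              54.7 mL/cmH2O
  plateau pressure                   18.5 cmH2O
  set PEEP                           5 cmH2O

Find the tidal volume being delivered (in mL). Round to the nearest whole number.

465

End-expiratory occlusion gives total PEEP = 10 cmH2O (intrinsic PEEP = 10 − 5 = 5). Use total PEEP for the elastic gradient.
Vt = Cstat × (Pplat − PEEPtotal) = 54.7 × (18.5 − 10) = 54.7 × 8.5 = 464.95 mL.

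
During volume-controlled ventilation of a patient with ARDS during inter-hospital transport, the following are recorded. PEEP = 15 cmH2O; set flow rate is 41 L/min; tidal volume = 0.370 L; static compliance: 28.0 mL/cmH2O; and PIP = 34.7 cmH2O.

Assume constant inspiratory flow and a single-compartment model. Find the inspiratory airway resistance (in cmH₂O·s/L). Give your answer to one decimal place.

Flow: 41 L/min ÷ 60 = 0.6833 L/s.
Equation of motion (constant flow): PIP = Vt/C + R·V̇ + PEEP.
R·V̇ = PIP − Vt/C − PEEP = 34.7 − 370/28.0 − 15 = 34.7 − 13.214 − 15 = 6.486 cmH2O.
R = 6.486 / 0.6833 = 9.492 cmH2O·s/L.

9.5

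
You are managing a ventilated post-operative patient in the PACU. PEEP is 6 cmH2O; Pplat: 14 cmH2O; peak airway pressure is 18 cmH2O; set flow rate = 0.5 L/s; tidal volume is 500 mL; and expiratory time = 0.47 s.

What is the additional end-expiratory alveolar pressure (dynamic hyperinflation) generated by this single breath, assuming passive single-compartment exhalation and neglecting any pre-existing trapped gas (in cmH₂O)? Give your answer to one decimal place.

3.1

R = (PIP − Pplat)/V̇ = (18 − 14) / 0.5 = 4.0/0.5 = 8.0 cmH2O·s/L.
C = Vt/(Pplat − PEEP) = 500.0 / (14 − 6) = 500.0/8.0 = 62.5 mL/cmH2O.
τ = R × C = 8.0 × 0.0625 L/cmH2O = 0.5 s.
Fraction remaining = e^(−Te/τ) = e^(−0.47/0.5) = 0.3906; trapped volume = 500.0 × 0.3906 = 195.3 mL.
Additional alveolar pressure from trapping ≈ V_trapped / C = 195.3 / 62.5 = 3.125 cmH2O.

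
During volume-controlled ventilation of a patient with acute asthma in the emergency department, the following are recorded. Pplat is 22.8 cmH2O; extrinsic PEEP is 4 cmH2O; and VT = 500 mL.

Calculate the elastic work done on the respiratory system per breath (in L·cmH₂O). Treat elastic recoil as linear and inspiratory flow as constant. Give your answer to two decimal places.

Elastic work ≈ ½ × (Pplat − PEEP) × Vt = 0.5 × (22.8 − 4) × 0.500 L = 0.5 × 18.8 × 0.500 = 4.7 L·cmH2O.

4.70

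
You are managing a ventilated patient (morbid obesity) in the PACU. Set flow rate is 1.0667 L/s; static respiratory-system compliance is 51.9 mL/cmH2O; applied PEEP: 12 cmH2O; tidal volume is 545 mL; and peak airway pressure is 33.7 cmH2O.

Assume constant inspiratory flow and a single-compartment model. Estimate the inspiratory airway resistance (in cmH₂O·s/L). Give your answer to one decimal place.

Equation of motion (constant flow): PIP = Vt/C + R·V̇ + PEEP.
R·V̇ = PIP − Vt/C − PEEP = 33.7 − 545/51.9 − 12 = 33.7 − 10.501 − 12 = 11.199 cmH2O.
R = 11.199 / 1.0667 = 10.499 cmH2O·s/L.

10.5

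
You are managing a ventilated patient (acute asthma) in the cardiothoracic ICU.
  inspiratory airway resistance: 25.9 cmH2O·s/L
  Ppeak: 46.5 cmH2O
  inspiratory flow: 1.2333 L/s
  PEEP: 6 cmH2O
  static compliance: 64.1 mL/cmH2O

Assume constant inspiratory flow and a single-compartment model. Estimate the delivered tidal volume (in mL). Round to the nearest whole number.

Equation of motion (constant flow): PIP = Vt/C + R·V̇ + PEEP.
Vt/C = PIP − R·V̇ − PEEP = 46.5 − 31.942 − 6 = 8.558 cmH2O.
Vt = C × 8.558 = 64.1 × 8.558 = 548.57 mL.

549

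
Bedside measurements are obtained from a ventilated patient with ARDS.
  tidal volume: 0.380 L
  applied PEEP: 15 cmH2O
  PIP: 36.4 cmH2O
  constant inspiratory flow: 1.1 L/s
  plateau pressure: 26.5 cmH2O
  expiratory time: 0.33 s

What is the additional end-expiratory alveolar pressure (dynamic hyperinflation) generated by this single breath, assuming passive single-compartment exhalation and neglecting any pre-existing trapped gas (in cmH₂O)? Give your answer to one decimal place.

3.8

R = (PIP − Pplat)/V̇ = (36.4 − 26.5) / 1.1 = 9.9/1.1 = 9.0 cmH2O·s/L.
C = Vt/(Pplat − PEEP) = 380.0 / (26.5 − 15) = 380.0/11.5 = 33.043 mL/cmH2O.
τ = R × C = 9.0 × 0.03304 L/cmH2O = 0.2974 s.
Fraction remaining = e^(−Te/τ) = e^(−0.33/0.2974) = 0.3297; trapped volume = 380.0 × 0.3297 = 125.29 mL.
Additional alveolar pressure from trapping ≈ V_trapped / C = 125.29 / 33.043 = 3.792 cmH2O.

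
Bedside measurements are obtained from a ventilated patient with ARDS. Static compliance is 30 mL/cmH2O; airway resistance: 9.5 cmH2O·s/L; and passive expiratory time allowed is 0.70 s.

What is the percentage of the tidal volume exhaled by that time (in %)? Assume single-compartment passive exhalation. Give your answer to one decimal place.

τ = R × C = 9.5 × 30 mL/cmH2O = 9.5 × 0.030 L/cmH2O = 0.285 s.
Passive exhalation: V(t)/V₀ = e^(−t/τ) = e^(−0.70/0.285) = 0.08577.
Fraction exhaled = 1 − 0.08577 = 0.9142 → 91.42%.

91.4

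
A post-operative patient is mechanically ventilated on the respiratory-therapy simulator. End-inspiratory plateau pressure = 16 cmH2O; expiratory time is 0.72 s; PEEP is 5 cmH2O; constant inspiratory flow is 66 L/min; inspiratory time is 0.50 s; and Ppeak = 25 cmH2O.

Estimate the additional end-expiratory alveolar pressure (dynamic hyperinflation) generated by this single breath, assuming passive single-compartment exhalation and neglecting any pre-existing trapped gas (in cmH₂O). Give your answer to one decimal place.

1.9

Flow: 66 L/min ÷ 60 = 1.1 L/s.
Vt = flow × Ti = 1.1 L/s × 0.50 s × 1000 mL/L = 550.0 mL.
R = (PIP − Pplat)/V̇ = (25 − 16) / 1.1 = 9.0/1.1 = 8.182 cmH2O·s/L.
C = Vt/(Pplat − PEEP) = 550.0 / (16 − 5) = 550.0/11.0 = 50.0 mL/cmH2O.
τ = R × C = 8.182 × 0.05 L/cmH2O = 0.4091 s.
Fraction remaining = e^(−Te/τ) = e^(−0.72/0.4091) = 0.1721; trapped volume = 550.0 × 0.1721 = 94.655 mL.
Additional alveolar pressure from trapping ≈ V_trapped / C = 94.655 / 50.0 = 1.893 cmH2O.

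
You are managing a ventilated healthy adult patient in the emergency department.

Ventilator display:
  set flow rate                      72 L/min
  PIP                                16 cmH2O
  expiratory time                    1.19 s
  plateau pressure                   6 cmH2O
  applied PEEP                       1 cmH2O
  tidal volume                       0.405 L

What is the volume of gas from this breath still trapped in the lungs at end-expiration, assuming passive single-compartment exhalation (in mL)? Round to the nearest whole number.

69

Flow: 72 L/min ÷ 60 = 1.2 L/s.
R = (PIP − Pplat)/V̇ = (16 − 6) / 1.2 = 10.0/1.2 = 8.333 cmH2O·s/L.
C = Vt/(Pplat − PEEP) = 405.0 / (6 − 1) = 405.0/5.0 = 81.0 mL/cmH2O.
τ = R × C = 8.333 × 0.081 L/cmH2O = 0.675 s.
Fraction remaining = e^(−Te/τ) = e^(−1.19/0.675) = 0.1715.
Trapped volume = 405.0 × 0.1715 = 69.458 mL.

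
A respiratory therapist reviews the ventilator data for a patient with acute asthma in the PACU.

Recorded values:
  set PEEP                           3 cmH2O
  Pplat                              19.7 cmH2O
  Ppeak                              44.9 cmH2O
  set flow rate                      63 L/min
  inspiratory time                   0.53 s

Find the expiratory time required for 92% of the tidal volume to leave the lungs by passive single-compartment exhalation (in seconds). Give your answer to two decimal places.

Flow: 63 L/min ÷ 60 = 1.05 L/s.
Vt = flow × Ti = 1.05 L/s × 0.53 s × 1000 mL/L = 556.5 mL.
R = (PIP − Pplat)/V̇ = (44.9 − 19.7) / 1.05 = 25.2/1.05 = 24.0 cmH2O·s/L.
C = Vt/(Pplat − PEEP) = 556.5 / (19.7 − 3) = 556.5/16.7 = 33.323 mL/cmH2O.
τ = R × C = 24.0 × 0.03332 L/cmH2O = 0.7997 s.
t = −τ·ln(1 − 0.92) = −0.7997·ln(0.08) = 2.02 s.

2.02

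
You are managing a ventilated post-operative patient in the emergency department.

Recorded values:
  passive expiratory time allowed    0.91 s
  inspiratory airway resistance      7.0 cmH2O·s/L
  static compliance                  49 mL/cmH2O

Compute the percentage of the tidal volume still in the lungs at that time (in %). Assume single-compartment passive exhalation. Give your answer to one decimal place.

7.0

τ = R × C = 7.0 × 49 mL/cmH2O = 7.0 × 0.049 L/cmH2O = 0.343 s.
Passive exhalation: V(t)/V₀ = e^(−t/τ) = e^(−0.91/0.343) = 0.07044.
Fraction remaining = 0.07044 → 7.044%.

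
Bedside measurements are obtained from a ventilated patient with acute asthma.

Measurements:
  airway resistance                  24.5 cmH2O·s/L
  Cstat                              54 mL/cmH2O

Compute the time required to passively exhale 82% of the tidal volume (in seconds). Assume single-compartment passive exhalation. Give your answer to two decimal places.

τ = R × C = 24.5 × 54 mL/cmH2O = 24.5 × 0.054 L/cmH2O = 1.323 s.
Exhaled fraction f = 1 − e^(−t/τ) → t = −τ·ln(1 − f) = −1.323·ln(0.18) = 2.269 s.

2.27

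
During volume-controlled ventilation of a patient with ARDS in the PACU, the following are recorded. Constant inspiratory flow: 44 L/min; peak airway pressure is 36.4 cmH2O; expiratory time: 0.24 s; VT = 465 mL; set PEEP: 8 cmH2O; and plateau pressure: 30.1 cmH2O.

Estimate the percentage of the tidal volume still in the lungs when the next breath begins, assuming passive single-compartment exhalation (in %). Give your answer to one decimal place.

Flow: 44 L/min ÷ 60 = 0.7333 L/s.
R = (PIP − Pplat)/V̇ = (36.4 − 30.1) / 0.7333 = 6.3/0.7333 = 8.591 cmH2O·s/L.
C = Vt/(Pplat − PEEP) = 465.0 / (30.1 − 8) = 465.0/22.1 = 21.041 mL/cmH2O.
τ = R × C = 8.591 × 0.02104 L/cmH2O = 0.1808 s.
Fraction remaining at end-expiration = e^(−Te/τ) = e^(−0.24/0.1808) = 0.2652 → 26.52%.

26.5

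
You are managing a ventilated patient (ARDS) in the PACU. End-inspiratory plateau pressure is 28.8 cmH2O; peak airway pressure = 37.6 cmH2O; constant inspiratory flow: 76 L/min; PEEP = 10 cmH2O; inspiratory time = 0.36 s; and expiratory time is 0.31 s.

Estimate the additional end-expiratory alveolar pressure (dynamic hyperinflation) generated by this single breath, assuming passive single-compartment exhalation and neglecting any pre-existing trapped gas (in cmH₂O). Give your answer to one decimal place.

Flow: 76 L/min ÷ 60 = 1.2667 L/s.
Vt = flow × Ti = 1.2667 L/s × 0.36 s × 1000 mL/L = 456.01 mL.
R = (PIP − Pplat)/V̇ = (37.6 − 28.8) / 1.2667 = 8.8/1.2667 = 6.947 cmH2O·s/L.
C = Vt/(Pplat − PEEP) = 456.01 / (28.8 − 10) = 456.01/18.8 = 24.256 mL/cmH2O.
τ = R × C = 6.947 × 0.02426 L/cmH2O = 0.1685 s.
Fraction remaining = e^(−Te/τ) = e^(−0.31/0.1685) = 0.1589; trapped volume = 456.01 × 0.1589 = 72.46 mL.
Additional alveolar pressure from trapping ≈ V_trapped / C = 72.46 / 24.256 = 2.987 cmH2O.

3.0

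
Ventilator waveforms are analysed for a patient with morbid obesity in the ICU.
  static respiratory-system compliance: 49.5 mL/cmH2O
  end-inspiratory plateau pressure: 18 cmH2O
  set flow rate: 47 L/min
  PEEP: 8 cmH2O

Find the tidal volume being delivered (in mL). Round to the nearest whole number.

Vt = Cstat × (Pplat − PEEP) = 49.5 × (18 − 8) = 49.5 × 10.0 = 495.0 mL.

495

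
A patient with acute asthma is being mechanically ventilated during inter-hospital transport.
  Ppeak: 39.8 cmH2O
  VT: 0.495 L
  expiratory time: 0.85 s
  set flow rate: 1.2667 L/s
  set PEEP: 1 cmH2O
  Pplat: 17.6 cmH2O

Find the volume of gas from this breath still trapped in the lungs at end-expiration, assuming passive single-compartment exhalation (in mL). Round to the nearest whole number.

97

R = (PIP − Pplat)/V̇ = (39.8 − 17.6) / 1.2667 = 22.2/1.2667 = 17.526 cmH2O·s/L.
C = Vt/(Pplat − PEEP) = 495.0 / (17.6 − 1) = 495.0/16.6 = 29.819 mL/cmH2O.
τ = R × C = 17.526 × 0.02982 L/cmH2O = 0.5226 s.
Fraction remaining = e^(−Te/τ) = e^(−0.85/0.5226) = 0.1966.
Trapped volume = 495.0 × 0.1966 = 97.317 mL.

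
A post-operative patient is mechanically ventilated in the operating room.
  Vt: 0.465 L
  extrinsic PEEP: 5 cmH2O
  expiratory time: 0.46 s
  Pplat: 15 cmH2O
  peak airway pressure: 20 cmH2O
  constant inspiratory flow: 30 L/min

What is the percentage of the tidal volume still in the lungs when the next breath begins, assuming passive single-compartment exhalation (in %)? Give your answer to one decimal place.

37.2

Flow: 30 L/min ÷ 60 = 0.5 L/s.
R = (PIP − Pplat)/V̇ = (20 − 15) / 0.5 = 5.0/0.5 = 10.0 cmH2O·s/L.
C = Vt/(Pplat − PEEP) = 465.0 / (15 − 5) = 465.0/10.0 = 46.5 mL/cmH2O.
τ = R × C = 10.0 × 0.0465 L/cmH2O = 0.465 s.
Fraction remaining at end-expiration = e^(−Te/τ) = e^(−0.46/0.465) = 0.3719 → 37.19%.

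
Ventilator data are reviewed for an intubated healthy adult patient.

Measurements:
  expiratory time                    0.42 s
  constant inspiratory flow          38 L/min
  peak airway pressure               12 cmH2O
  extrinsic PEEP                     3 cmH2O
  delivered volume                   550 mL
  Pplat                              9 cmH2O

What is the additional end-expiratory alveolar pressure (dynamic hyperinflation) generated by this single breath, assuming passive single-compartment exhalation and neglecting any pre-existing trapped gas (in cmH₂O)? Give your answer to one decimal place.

Flow: 38 L/min ÷ 60 = 0.6333 L/s.
R = (PIP − Pplat)/V̇ = (12 − 9) / 0.6333 = 3.0/0.6333 = 4.737 cmH2O·s/L.
C = Vt/(Pplat − PEEP) = 550.0 / (9 − 3) = 550.0/6.0 = 91.667 mL/cmH2O.
τ = R × C = 4.737 × 0.09167 L/cmH2O = 0.4342 s.
Fraction remaining = e^(−Te/τ) = e^(−0.42/0.4342) = 0.3801; trapped volume = 550.0 × 0.3801 = 209.06 mL.
Additional alveolar pressure from trapping ≈ V_trapped / C = 209.06 / 91.667 = 2.281 cmH2O.

2.3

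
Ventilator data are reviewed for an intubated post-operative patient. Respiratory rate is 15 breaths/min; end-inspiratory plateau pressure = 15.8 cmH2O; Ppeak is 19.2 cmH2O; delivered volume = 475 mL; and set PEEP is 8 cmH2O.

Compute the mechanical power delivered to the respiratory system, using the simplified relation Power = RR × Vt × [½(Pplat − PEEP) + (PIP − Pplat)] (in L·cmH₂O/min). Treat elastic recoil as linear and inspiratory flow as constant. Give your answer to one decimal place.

52.0

Per-breath work = Vt × [½(Pplat−PEEP) + (PIP−Pplat)] = 0.475 × [0.5×7.8 + 3.4] = 0.475 × 7.3 = 3.468 L·cmH2O.
Power = 15 × 3.468 = 52.02 L·cmH2O/min.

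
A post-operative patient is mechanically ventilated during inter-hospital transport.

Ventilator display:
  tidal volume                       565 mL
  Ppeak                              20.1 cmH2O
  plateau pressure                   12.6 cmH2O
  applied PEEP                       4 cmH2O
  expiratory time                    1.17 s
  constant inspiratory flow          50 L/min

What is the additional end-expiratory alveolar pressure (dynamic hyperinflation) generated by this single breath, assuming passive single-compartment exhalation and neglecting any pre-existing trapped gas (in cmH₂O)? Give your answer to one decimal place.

1.2

Flow: 50 L/min ÷ 60 = 0.8333 L/s.
R = (PIP − Pplat)/V̇ = (20.1 − 12.6) / 0.8333 = 7.5/0.8333 = 9.0 cmH2O·s/L.
C = Vt/(Pplat − PEEP) = 565.0 / (12.6 − 4) = 565.0/8.6 = 65.698 mL/cmH2O.
τ = R × C = 9.0 × 0.0657 L/cmH2O = 0.5913 s.
Fraction remaining = e^(−Te/τ) = e^(−1.17/0.5913) = 0.1383; trapped volume = 565.0 × 0.1383 = 78.14 mL.
Additional alveolar pressure from trapping ≈ V_trapped / C = 78.14 / 65.698 = 1.189 cmH2O.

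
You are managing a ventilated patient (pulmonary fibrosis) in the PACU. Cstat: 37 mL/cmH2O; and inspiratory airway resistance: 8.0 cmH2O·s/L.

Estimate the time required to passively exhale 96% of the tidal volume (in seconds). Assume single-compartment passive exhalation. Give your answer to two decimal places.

τ = R × C = 8.0 × 37 mL/cmH2O = 8.0 × 0.037 L/cmH2O = 0.296 s.
Exhaled fraction f = 1 − e^(−t/τ) → t = −τ·ln(1 − f) = −0.296·ln(0.04) = 0.9528 s.

0.95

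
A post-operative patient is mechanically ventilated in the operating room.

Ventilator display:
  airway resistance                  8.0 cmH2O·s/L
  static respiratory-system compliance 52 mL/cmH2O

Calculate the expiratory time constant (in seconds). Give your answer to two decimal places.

0.42

τ = R × C = 8.0 × 52 mL/cmH2O = 8.0 × 0.052 L/cmH2O = 0.416 s.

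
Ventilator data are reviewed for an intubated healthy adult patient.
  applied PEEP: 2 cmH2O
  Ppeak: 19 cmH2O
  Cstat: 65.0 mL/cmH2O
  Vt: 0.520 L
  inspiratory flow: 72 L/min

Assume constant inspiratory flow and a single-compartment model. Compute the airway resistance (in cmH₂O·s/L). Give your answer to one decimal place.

Flow: 72 L/min ÷ 60 = 1.2 L/s.
Equation of motion (constant flow): PIP = Vt/C + R·V̇ + PEEP.
R·V̇ = PIP − Vt/C − PEEP = 19 − 520/65.0 − 2 = 19 − 8.0 − 2 = 9.0 cmH2O.
R = 9.0 / 1.2 = 7.5 cmH2O·s/L.

7.5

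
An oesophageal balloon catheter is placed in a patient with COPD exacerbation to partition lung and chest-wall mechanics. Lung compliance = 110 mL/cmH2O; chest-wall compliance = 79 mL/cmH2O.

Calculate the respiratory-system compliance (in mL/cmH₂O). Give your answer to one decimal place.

Lung and chest wall are elastances in series: 1/Crs = 1/CL + 1/Ccw.
1/Crs = 1/110 + 1/79 = 0.02175.
Crs = 45.977 mL/cmH2O.

46.0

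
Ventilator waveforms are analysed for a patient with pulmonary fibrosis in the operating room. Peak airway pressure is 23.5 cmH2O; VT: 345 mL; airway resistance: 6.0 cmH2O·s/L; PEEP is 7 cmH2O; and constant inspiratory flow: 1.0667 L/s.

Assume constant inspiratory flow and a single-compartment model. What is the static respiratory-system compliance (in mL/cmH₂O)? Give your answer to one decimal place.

Equation of motion (constant flow): PIP = Vt/C + R·V̇ + PEEP.
Vt/C = PIP − R·V̇ − PEEP = 23.5 − 6.0×1.0667 − 7 = 23.5 − 6.4 − 7 = 10.1 cmH2O.
C = Vt / 10.1 = 345 / 10.1 = 34.158 mL/cmH2O.

34.2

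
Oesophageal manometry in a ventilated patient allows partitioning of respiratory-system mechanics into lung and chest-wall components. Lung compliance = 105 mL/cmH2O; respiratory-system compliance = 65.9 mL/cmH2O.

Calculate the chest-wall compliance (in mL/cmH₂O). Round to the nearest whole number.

177

1/Ccw = 1/Crs − 1/CL.
1/Ccw = 1/65.9 − 1/105 = 0.005651.
Ccw = 176.96 mL/cmH2O.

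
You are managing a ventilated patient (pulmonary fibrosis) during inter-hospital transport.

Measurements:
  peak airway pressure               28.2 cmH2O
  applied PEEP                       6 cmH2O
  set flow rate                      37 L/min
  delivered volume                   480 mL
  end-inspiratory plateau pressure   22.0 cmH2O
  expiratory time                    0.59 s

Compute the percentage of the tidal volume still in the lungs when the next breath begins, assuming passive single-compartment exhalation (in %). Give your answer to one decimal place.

Flow: 37 L/min ÷ 60 = 0.6167 L/s.
R = (PIP − Pplat)/V̇ = (28.2 − 22.0) / 0.6167 = 6.2/0.6167 = 10.054 cmH2O·s/L.
C = Vt/(Pplat − PEEP) = 480.0 / (22.0 − 6) = 480.0/16.0 = 30.0 mL/cmH2O.
τ = R × C = 10.054 × 0.03 L/cmH2O = 0.3016 s.
Fraction remaining at end-expiration = e^(−Te/τ) = e^(−0.59/0.3016) = 0.1414 → 14.14%.

14.1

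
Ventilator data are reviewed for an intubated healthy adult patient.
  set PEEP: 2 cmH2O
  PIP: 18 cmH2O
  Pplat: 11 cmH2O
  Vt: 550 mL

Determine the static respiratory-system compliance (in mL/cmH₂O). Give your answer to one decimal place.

61.1

Cstat = Vt / (Pplat − PEEP) = 550 / (11 − 2) = 550 / 9.0 = 61.111 mL/cmH2O.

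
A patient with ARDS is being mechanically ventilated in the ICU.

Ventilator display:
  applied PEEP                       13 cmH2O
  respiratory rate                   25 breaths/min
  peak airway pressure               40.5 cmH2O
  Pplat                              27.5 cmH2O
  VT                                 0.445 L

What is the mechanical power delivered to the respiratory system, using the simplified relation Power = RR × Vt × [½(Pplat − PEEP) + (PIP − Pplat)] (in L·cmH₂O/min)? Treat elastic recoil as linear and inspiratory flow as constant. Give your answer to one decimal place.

Per-breath work = Vt × [½(Pplat−PEEP) + (PIP−Pplat)] = 0.445 × [0.5×14.5 + 13.0] = 0.445 × 20.25 = 9.011 L·cmH2O.
Power = 25 × 9.011 = 225.28 L·cmH2O/min.

225.3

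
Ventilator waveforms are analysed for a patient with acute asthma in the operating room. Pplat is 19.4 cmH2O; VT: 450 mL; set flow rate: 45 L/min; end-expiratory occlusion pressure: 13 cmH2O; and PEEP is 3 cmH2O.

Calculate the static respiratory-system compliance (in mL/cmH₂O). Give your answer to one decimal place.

End-expiratory occlusion gives total PEEP = 13 cmH2O (intrinsic PEEP = 13 − 3 = 10). Use total PEEP for the elastic gradient.
Cstat = Vt / (Pplat − PEEPtotal) = 450 / (19.4 − 13) = 450 / 6.4 = 70.313 mL/cmH2O.

70.3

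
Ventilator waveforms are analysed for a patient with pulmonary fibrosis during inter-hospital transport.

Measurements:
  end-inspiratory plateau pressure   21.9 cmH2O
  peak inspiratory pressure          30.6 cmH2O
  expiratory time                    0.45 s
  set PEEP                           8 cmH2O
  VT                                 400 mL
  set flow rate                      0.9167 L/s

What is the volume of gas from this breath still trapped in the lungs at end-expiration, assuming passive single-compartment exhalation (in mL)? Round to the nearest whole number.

77

R = (PIP − Pplat)/V̇ = (30.6 − 21.9) / 0.9167 = 8.7/0.9167 = 9.491 cmH2O·s/L.
C = Vt/(Pplat − PEEP) = 400.0 / (21.9 − 8) = 400.0/13.9 = 28.777 mL/cmH2O.
τ = R × C = 9.491 × 0.02878 L/cmH2O = 0.2732 s.
Fraction remaining = e^(−Te/τ) = e^(−0.45/0.2732) = 0.1926.
Trapped volume = 400.0 × 0.1926 = 77.04 mL.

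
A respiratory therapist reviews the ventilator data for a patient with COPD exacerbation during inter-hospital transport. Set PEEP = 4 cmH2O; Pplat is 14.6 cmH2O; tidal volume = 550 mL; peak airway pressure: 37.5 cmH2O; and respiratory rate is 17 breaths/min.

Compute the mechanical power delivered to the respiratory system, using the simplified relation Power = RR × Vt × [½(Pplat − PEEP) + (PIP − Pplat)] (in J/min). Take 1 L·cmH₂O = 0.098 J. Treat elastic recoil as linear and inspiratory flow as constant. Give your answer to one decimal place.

Per-breath work = Vt × [½(Pplat−PEEP) + (PIP−Pplat)] = 0.550 × [0.5×10.6 + 22.9] = 0.550 × 28.2 = 15.51 L·cmH2O.
Power = 17 × 15.51 = 263.67 L·cmH2O/min.
× 0.098 J/(L·cmH2O) → 25.84 J/min.

25.8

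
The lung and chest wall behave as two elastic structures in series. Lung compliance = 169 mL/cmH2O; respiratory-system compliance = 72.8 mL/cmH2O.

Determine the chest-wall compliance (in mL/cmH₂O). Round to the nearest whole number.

1/Ccw = 1/Crs − 1/CL.
1/Ccw = 1/72.8 − 1/169 = 0.007819.
Ccw = 127.89 mL/cmH2O.

128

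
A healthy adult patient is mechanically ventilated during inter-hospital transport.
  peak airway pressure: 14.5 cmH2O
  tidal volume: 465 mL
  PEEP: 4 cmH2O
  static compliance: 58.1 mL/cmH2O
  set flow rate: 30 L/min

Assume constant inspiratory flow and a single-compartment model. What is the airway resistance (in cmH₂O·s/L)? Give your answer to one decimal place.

Flow: 30 L/min ÷ 60 = 0.5 L/s.
Equation of motion (constant flow): PIP = Vt/C + R·V̇ + PEEP.
R·V̇ = PIP − Vt/C − PEEP = 14.5 − 465/58.1 − 4 = 14.5 − 8.003 − 4 = 2.497 cmH2O.
R = 2.497 / 0.5 = 4.994 cmH2O·s/L.

5.0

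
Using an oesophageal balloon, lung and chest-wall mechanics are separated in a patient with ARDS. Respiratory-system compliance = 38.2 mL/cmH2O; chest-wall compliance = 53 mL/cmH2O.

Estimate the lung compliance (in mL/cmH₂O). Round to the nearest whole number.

1/CL = 1/Crs − 1/Ccw.
1/CL = 1/38.2 − 1/53 = 0.00731.
CL = 136.8 mL/cmH2O.

137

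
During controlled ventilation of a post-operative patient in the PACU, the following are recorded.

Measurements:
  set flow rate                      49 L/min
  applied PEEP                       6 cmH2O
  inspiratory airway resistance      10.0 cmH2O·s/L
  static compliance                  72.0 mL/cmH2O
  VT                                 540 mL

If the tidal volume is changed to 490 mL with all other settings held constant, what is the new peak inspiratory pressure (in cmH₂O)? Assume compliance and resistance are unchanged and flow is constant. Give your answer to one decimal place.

21.0

Flow: 49 L/min ÷ 60 = 0.8167 L/s.
PIP = Vt/C + R·V̇ + PEEP (constant-flow equation of motion).
Only the elastic term changes: ΔPIP = ΔVt / C = (490 − 540) / 72.0 = -0.6944 cmH2O.
Original PIP = 540/72.0 + 10.0×0.8167 + 6 = 21.667 cmH2O; new PIP = 21.667 + (-0.6944) = 20.973 cmH2O.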